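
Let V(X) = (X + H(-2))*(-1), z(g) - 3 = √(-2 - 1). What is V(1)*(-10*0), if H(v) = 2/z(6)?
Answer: 0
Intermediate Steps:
z(g) = 3 + I*√3 (z(g) = 3 + √(-2 - 1) = 3 + √(-3) = 3 + I*√3)
H(v) = 2/(3 + I*√3)
V(X) = -½ - X + I*√3/6 (V(X) = (X + (½ - I*√3/6))*(-1) = (½ + X - I*√3/6)*(-1) = -½ - X + I*√3/6)
V(1)*(-10*0) = (-½ - 1*1 + I*√3/6)*(-10*0) = (-½ - 1 + I*√3/6)*0 = (-3/2 + I*√3/6)*0 = 0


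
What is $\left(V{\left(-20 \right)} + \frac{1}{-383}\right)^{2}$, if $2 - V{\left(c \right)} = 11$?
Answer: $\frac{11888704}{146689} \approx 81.047$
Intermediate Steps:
$V{\left(c \right)} = -9$ ($V{\left(c \right)} = 2 - 11 = -9$)
$\left(V{\left(-20 \right)} + \frac{1}{-383}\right)^{2} = \left(-9 + \frac{1}{-383}\right)^{2} = \left(-9 - \frac{1}{383}\right)^{2} = \left(- \frac{3448}{383}\right)^{2} = \frac{11888704}{146689}$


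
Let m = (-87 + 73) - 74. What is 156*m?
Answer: -13728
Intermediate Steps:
m = -88 (m = -14 - 74 = -88)
156*m = 156*(-88) = -13728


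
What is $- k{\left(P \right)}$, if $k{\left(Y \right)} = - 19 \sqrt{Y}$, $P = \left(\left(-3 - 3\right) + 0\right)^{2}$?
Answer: $114$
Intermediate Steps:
$P = 36$ ($P = \left(\left(-3 - 3\right) + 0\right)^{2} = \left(-6 + 0\right)^{2} = \left(-6\right)^{2} = 36$)
$- k{\left(P \right)} = - \left(-19\right) \sqrt{36} = - \left(-19\right) 6 = \left(-1\right) \left(-114\right) = 114$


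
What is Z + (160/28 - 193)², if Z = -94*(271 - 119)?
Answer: 1018609/49 ≈ 20788.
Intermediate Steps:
Z = -14288 (Z = -94*152 = -14288)
Z + (160/28 - 193)² = -14288 + (160/28 - 193)² = -14288 + (160*(1/28) - 193)² = -14288 + (40/7 - 193)² = -14288 + (-1311/7)² = -14288 + 1718721/49 = 1018609/49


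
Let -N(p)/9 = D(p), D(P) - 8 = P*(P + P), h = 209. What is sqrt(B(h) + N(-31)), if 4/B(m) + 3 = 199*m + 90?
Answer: 2*I*sqrt(1885791066523)/20839 ≈ 131.8*I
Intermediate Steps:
D(P) = 8 + 2*P**2 (D(P) = 8 + P*(P + P) = 8 + P*(2*P) = 8 + 2*P**2)
N(p) = -72 - 18*p**2 (N(p) = -9*(8 + 2*p**2) = -72 - 18*p**2)
B(m) = 4/(87 + 199*m) (B(m) = 4/(-3 + (199*m + 90)) = 4/(-3 + (90 + 199*m)) = 4/(87 + 199*m))
sqrt(B(h) + N(-31)) = sqrt(4/(87 + 199*209) + (-72 - 18*(-31)**2)) = sqrt(4/(87 + 41591) + (-72 - 18*961)) = sqrt(4/41678 + (-72 - 17298)) = sqrt(4*(1/41678) - 17370) = sqrt(2/20839 - 17370) = sqrt(-361973428/20839) = 2*I*sqrt(1885791066523)/20839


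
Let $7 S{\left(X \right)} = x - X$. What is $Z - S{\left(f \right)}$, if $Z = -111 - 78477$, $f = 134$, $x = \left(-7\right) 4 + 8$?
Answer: $-78566$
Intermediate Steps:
$x = -20$ ($x = -28 + 8 = -20$)
$S{\left(X \right)} = - \frac{20}{7} - \frac{X}{7}$ ($S{\left(X \right)} = \frac{-20 - X}{7} = - \frac{20}{7} - \frac{X}{7}$)
$Z = -78588$ ($Z = -111 - 78477 = -78588$)
$Z - S{\left(f \right)} = -78588 - \left(- \frac{20}{7} - \frac{134}{7}\right) = -78588 - -22 = -78588 + 22 = -78566$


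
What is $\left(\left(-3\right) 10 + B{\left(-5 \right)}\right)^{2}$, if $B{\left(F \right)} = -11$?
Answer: $1681$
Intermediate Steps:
$\left(\left(-3\right) 10 + B{\left(-5 \right)}\right)^{2} = \left(\left(-3\right) 10 - 11\right)^{2} = \left(-30 - 11\right)^{2} = \left(-41\right)^{2} = 1681$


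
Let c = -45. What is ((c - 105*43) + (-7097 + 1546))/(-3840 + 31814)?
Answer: -10111/27974 ≈ -0.36144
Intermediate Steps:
((c - 105*43) + (-7097 + 1546))/(-3840 + 31814) = ((-45 - 105*43) + (-7097 + 1546))/(-3840 + 31814) = ((-45 - 4515) - 5551)/27974 = (-4560 - 5551)*(1/27974) = -10111*1/27974 = -10111/27974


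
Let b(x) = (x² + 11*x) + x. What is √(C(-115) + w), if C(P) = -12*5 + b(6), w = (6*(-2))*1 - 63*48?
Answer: 6*I*√83 ≈ 54.663*I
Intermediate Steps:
b(x) = x² + 12*x
w = -3036 (w = -12*1 - 3024 = -12 - 3024 = -3036)
C(P) = 48 (C(P) = -12*5 + 6*(12 + 6) = -60 + 6*18 = -60 + 108 = 48)
√(C(-115) + w) = √(48 - 3036) = √(-2988) = 6*I*√83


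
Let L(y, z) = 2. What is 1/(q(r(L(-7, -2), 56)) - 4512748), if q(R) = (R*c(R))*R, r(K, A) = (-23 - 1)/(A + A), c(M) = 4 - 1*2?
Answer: -98/442249295 ≈ -2.2159e-7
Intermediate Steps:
c(M) = 2 (c(M) = 4 - 2 = 2)
r(K, A) = -12/A (r(K, A) = -24*1/(2*A) = -12/A)
q(R) = 2*R² (q(R) = (R*2)*R = (2*R)*R = 2*R²)
1/(q(r(L(-7, -2), 56)) - 4512748) = 1/(2*(-12/56)² - 4512748) = 1/(2*(-12*1/56)² - 4512748) = 1/(2*(-3/14)² - 4512748) = 1/(2*(9/196) - 4512748) = 1/(9/98 - 4512748) = 1/(-442249295/98) = -98/442249295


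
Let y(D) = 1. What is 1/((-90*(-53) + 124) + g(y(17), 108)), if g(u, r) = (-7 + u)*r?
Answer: 1/4246 ≈ 0.00023552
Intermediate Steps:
g(u, r) = r*(-7 + u)
1/((-90*(-53) + 124) + g(y(17), 108)) = 1/((-90*(-53) + 124) + 108*(-7 + 1)) = 1/((4770 + 124) + 108*(-6)) = 1/(4894 - 648) = 1/4246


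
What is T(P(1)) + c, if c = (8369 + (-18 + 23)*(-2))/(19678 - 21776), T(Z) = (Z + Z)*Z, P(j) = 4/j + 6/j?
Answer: 411241/2098 ≈ 196.02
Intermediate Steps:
P(j) = 10/j
T(Z) = 2*Z² (T(Z) = (2*Z)*Z = 2*Z²)
c = -8359/2098 (c = (8369 + 5*(-2))/(-2098) = (8369 - 10)*(-1/2098) = 8359*(-1/2098) = -8359/2098 ≈ -3.9843)
T(P(1)) + c = 2*(10/1)² - 8359/2098 = 2*(10*1)² - 8359/2098 = 2*10² - 8359/2098 = 2*100 - 8359/2098 = 200 - 8359/2098 = 411241/2098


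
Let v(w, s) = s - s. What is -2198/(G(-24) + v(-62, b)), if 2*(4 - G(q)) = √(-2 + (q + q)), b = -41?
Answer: -17584/57 - 10990*I*√2/57 ≈ -308.49 - 272.67*I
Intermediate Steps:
v(w, s) = 0
G(q) = 4 - √(-2 + 2*q)/2 (G(q) = 4 - √(-2 + (q + q))/2 = 4 - √(-2 + 2*q)/2)
-2198/(G(-24) + v(-62, b)) = -2198/((4 - √(-2 + 2*(-24))/2) + 0) = -2198/((4 - √(-2 - 48)/2) + 0) = -2198/((4 - 5*I*√2/2) + 0) = -2198/(4 - 5*I*√2/2)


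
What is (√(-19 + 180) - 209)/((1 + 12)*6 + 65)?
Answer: -19/13 + √161/143 ≈ -1.3728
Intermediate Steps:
(√(-19 + 180) - 209)/((1 + 12)*6 + 65) = (√161 - 209)/(13*6 + 65) = (-209 + √161)/(78 + 65) = (-209 + √161)/143 = (-209 + √161)*(1/143) = -19/13 + √161/143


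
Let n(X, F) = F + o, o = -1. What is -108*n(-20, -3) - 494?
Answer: -62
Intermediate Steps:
n(X, F) = -1 + F (n(X, F) = F - 1 = -1 + F)
-108*n(-20, -3) - 494 = -108*(-1 - 3) - 494 = -108*(-4) - 494 = 432 - 494 = -62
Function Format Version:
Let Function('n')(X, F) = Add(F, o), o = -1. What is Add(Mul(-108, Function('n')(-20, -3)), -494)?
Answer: -62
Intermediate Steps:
Function('n')(X, F) = Add(-1, F) (Function('n')(X, F) = Add(F, -1) = Add(-1, F))
Add(Mul(-108, Function('n')(-20, -3)), -494) = Add(Mul(-108, Add(-1, -3)), -494) = Add(Mul(-108, -4), -494) = Add(432, -494) = -62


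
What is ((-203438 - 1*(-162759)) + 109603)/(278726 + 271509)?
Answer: 68924/550235 ≈ 0.12526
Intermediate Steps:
((-203438 - 1*(-162759)) + 109603)/(278726 + 271509) = ((-203438 + 162759) + 109603)/550235 = (-40679 + 109603)*(1/550235) = 68924*(1/550235) = 68924/550235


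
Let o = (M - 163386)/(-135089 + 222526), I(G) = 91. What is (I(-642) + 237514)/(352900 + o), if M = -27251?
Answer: 20775468385/30856326663 ≈ 0.67330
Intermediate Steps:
o = -190637/87437 (o = (-27251 - 163386)/(-135089 + 222526) = -190637/87437 ≈ -2.1803)
(I(-642) + 237514)/(352900 + o) = (91 + 237514)/(352900 - 190637/87437) = 237605/(30856326663/87437) = 237605*(87437/30856326663) = 20775468385/30856326663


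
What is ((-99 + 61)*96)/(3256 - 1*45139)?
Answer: 1216/13961 ≈ 0.087100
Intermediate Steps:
((-99 + 61)*96)/(3256 - 1*45139) = (-38*96)/(3256 - 45139) = -3648/(-41883) = -3648*(-1/41883) = 1216/13961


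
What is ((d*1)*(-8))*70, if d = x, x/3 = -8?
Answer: 13440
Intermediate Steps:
x = -24 (x = 3*(-8) = -24)
d = -24
((d*1)*(-8))*70 = (-24*1*(-8))*70 = -24*(-8)*70 = 192*70 = 13440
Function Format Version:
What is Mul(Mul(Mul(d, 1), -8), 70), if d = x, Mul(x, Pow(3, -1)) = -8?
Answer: 13440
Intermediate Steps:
x = -24 (x = Mul(3, -8) = -24)
d = -24
Mul(Mul(Mul(d, 1), -8), 70) = Mul(Mul(Mul(-24, 1), -8), 70) = Mul(Mul(-24, -8), 70) = Mul(192, 70) = 13440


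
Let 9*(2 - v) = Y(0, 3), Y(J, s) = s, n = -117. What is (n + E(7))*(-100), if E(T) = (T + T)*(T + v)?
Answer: -1300/3 ≈ -433.33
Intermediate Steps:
v = 5/3 (v = 2 - ⅑*3 = 2 - ⅓ = 5/3 ≈ 1.6667)
E(T) = 2*T*(5/3 + T) (E(T) = (T + T)*(T + 5/3) = (2*T)*(5/3 + T) = 2*T*(5/3 + T))
(n + E(7))*(-100) = (-117 + (⅔)*7*(5 + 3*7))*(-100) = (-117 + (⅔)*7*(5 + 21))*(-100) = (-117 + (⅔)*7*26)*(-100) = (-117 + 364/3)*(-100) = (13/3)*(-100) = -1300/3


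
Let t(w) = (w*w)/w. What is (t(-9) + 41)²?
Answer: 1024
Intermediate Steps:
t(w) = w (t(w) = w²/w = w)
(t(-9) + 41)² = (-9 + 41)² = 32² = 1024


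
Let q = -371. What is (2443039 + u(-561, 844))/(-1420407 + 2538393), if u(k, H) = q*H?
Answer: 2129915/1117986 ≈ 1.9051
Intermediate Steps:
u(k, H) = -371*H
(2443039 + u(-561, 844))/(-1420407 + 2538393) = (2443039 - 371*844)/(-1420407 + 2538393) = (2443039 - 313124)/1117986 = 2129915*(1/1117986) = 2129915/1117986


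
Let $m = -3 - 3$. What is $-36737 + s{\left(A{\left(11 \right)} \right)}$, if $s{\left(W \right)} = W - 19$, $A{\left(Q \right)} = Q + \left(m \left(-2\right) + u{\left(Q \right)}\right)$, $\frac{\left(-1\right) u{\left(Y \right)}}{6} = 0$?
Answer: $-36733$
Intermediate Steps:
$m = -6$ ($m = -3 - 3 = -6$)
$u{\left(Y \right)} = 0$ ($u{\left(Y \right)} = \left(-6\right) 0 = 0$)
$A{\left(Q \right)} = 12 + Q$ ($A{\left(Q \right)} = Q + \left(\left(-6\right) \left(-2\right) + 0\right) = Q + \left(12 + 0\right) = Q + 12 = 12 + Q$)
$s{\left(W \right)} = -19 + W$
$-36737 + s{\left(A{\left(11 \right)} \right)} = -36737 + \left(-19 + \left(12 + 11\right)\right) = -36737 + \left(-19 + 23\right) = -36737 + 4 = -36733$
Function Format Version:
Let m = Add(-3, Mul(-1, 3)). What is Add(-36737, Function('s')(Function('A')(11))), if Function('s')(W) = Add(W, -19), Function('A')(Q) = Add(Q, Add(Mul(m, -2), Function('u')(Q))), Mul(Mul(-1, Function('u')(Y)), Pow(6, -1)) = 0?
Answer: -36733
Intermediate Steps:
m = -6 (m = Add(-3, -3) = -6)
Function('u')(Y) = 0 (Function('u')(Y) = Mul(-6, 0) = 0)
Function('A')(Q) = Add(12, Q) (Function('A')(Q) = Add(Q, Add(Mul(-6, -2), 0)) = Add(Q, Add(12, 0)) = Add(Q, 12) = Add(12, Q))
Function('s')(W) = Add(-19, W)
Add(-36737, Function('s')(Function('A')(11))) = Add(-36737, Add(-19, Add(12, 11))) = Add(-36737, Add(-19, 23)) = Add(-36737, 4) = -36733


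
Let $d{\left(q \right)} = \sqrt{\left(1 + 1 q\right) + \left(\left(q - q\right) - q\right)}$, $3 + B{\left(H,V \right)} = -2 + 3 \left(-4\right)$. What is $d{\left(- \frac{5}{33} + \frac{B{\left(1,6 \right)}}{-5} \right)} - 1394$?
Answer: $-1393$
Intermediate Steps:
$B{\left(H,V \right)} = -17$ ($B{\left(H,V \right)} = -3 + \left(-2 + 3 \left(-4\right)\right) = -3 - 14 = -17$)
$d{\left(q \right)} = 1$ ($d{\left(q \right)} = \sqrt{\left(1 + q\right) + \left(0 - q\right)} = \sqrt{\left(1 + q\right) - q} = \sqrt{1} = 1$)
$d{\left(- \frac{5}{33} + \frac{B{\left(1,6 \right)}}{-5} \right)} - 1394 = 1 - 1394 = -1393$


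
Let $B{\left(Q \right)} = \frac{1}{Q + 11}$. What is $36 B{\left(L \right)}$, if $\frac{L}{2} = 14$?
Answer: $\frac{12}{13} \approx 0.92308$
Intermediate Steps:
$L = 28$ ($L = 2 \cdot 14 = 28$)
$B{\left(Q \right)} = \frac{1}{11 + Q}$
$36 B{\left(L \right)} = \frac{36}{11 + 28} = \frac{36}{39} = 36 \cdot \frac{1}{39} = \frac{12}{13}$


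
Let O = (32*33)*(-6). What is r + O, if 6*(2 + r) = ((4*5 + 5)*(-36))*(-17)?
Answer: -3788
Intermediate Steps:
r = 2548 (r = -2 + (((4*5 + 5)*(-36))*(-17))/6 = -2 + (((20 + 5)*(-36))*(-17))/6 = -2 + ((25*(-36))*(-17))/6 = -2 + (-900*(-17))/6 = -2 + (⅙)*15300 = -2 + 2550 = 2548)
O = -6336 (O = 1056*(-6) = -6336)
r + O = 2548 - 6336 = -3788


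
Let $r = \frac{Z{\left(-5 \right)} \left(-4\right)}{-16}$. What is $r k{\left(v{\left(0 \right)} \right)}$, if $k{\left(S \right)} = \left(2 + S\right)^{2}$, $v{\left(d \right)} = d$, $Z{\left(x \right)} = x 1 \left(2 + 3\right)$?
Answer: $-25$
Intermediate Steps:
$Z{\left(x \right)} = 5 x$ ($Z{\left(x \right)} = x 5 = 5 x$)
$r = - \frac{25}{4}$ ($r = \frac{5 \left(-5\right) \left(-4\right)}{-16} = \left(-25\right) \left(-4\right) \left(- \frac{1}{16}\right) = 100 \left(- \frac{1}{16}\right) = - \frac{25}{4} \approx -6.25$)
$r k{\left(v{\left(0 \right)} \right)} = - \frac{25 \left(2 + 0\right)^{2}}{4} = - \frac{25 \cdot 2^{2}}{4} = \left(- \frac{25}{4}\right) 4 = -25$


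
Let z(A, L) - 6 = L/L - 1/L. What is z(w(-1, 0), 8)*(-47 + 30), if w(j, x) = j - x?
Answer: -935/8 ≈ -116.88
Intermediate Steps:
z(A, L) = 7 - 1/L (z(A, L) = 6 + (L/L - 1/L) = 6 + (1 - 1/L) = 7 - 1/L)
z(w(-1, 0), 8)*(-47 + 30) = (7 - 1/8)*(-47 + 30) = (7 - 1*⅛)*(-17) = (7 - ⅛)*(-17) = (55/8)*(-17) = -935/8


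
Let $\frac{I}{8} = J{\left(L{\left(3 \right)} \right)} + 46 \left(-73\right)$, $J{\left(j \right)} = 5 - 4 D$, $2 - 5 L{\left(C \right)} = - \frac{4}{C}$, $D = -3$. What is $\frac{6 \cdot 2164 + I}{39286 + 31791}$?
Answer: $- \frac{13744}{71077} \approx -0.19337$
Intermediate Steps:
$L{\left(C \right)} = \frac{2}{5} + \frac{4}{5 C}$ ($L{\left(C \right)} = \frac{2}{5} - \frac{\left(-4\right) \frac{1}{C}}{5} = \frac{2}{5} + \frac{4}{5 C}$)
$J{\left(j \right)} = 17$ ($J{\left(j \right)} = 5 - -12 = 5 + 12 = 17$)
$I = -26728$ ($I = 8 \left(17 + 46 \left(-73\right)\right) = 8 \left(17 - 3358\right) = 8 \left(-3341\right) = -26728$)
$\frac{6 \cdot 2164 + I}{39286 + 31791} = \frac{6 \cdot 2164 - 26728}{39286 + 31791} = \frac{12984 - 26728}{71077} = \left(-13744\right) \frac{1}{71077} = - \frac{13744}{71077}$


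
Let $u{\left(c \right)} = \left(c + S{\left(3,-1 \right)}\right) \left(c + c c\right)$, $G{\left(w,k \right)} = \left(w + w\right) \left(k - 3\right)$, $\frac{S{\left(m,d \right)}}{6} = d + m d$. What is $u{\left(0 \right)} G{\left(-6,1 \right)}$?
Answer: $0$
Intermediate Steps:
$S{\left(m,d \right)} = 6 d + 6 d m$ ($S{\left(m,d \right)} = 6 \left(d + m d\right) = 6 \left(d + d m\right) = 6 d + 6 d m$)
$G{\left(w,k \right)} = 2 w \left(-3 + k\right)$
$u{\left(c \right)} = \left(-24 + c\right) \left(c + c^{2}\right)$ ($u{\left(c \right)} = \left(c + 6 \left(-1\right) \left(1 + 3\right)\right) \left(c + c c\right) = \left(c + 6 \left(-1\right) 4\right) \left(c + c^{2}\right) = \left(c - 24\right) \left(c + c^{2}\right) = \left(-24 + c\right) \left(c + c^{2}\right)$)
$u{\left(0 \right)} G{\left(-6,1 \right)} = 0 \left(-24 + 0^{2} - 0\right) 2 \left(-6\right) \left(-3 + 1\right) = 0 \left(-24 + 0 + 0\right) 2 \left(-6\right) \left(-2\right) = 0 \left(-24\right) 24 = 0 \cdot 24 = 0$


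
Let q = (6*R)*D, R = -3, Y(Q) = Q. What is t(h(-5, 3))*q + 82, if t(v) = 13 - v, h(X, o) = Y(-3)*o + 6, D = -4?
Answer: 1234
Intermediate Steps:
q = 72 (q = (6*(-3))*(-4) = -18*(-4) = 72)
h(X, o) = 6 - 3*o (h(X, o) = -3*o + 6 = 6 - 3*o)
t(h(-5, 3))*q + 82 = (13 - (6 - 3*3))*72 + 82 = (13 - (6 - 9))*72 + 82 = (13 - 1*(-3))*72 + 82 = (13 + 3)*72 + 82 = 16*72 + 82 = 1152 + 82 = 1234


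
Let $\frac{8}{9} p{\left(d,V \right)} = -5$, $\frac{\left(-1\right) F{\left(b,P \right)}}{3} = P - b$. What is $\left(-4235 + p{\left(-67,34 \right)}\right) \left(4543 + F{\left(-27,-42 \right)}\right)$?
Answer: $- \frac{38911975}{2} \approx -1.9456 \cdot 10^{7}$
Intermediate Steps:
$F{\left(b,P \right)} = - 3 P + 3 b$ ($F{\left(b,P \right)} = - 3 \left(P - b\right) = - 3 P + 3 b$)
$p{\left(d,V \right)} = - \frac{45}{8}$ ($p{\left(d,V \right)} = \frac{9}{8} \left(-5\right) = - \frac{45}{8}$)
$\left(-4235 + p{\left(-67,34 \right)}\right) \left(4543 + F{\left(-27,-42 \right)}\right) = \left(-4235 - \frac{45}{8}\right) \left(4543 + \left(\left(-3\right) \left(-42\right) + 3 \left(-27\right)\right)\right) = - \frac{33925 \left(4543 + \left(126 - 81\right)\right)}{8} = - \frac{33925 \left(4543 + 45\right)}{8} = \left(- \frac{33925}{8}\right) 4588 = - \frac{38911975}{2}$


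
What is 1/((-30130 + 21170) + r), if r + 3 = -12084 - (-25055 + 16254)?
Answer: -1/12246 ≈ -8.1659e-5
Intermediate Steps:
r = -3286 (r = -3 + (-12084 - (-25055 + 16254)) = -3 + (-12084 - 1*(-8801)) = -3 + (-12084 + 8801) = -3 - 3283 = -3286)
1/((-30130 + 21170) + r) = 1/((-30130 + 21170) - 3286) = 1/(-8960 - 3286) = 1/(-12246) = -1/12246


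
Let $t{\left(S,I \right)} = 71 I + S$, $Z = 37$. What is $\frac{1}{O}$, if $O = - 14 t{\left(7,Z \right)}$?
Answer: $- \frac{1}{36876} \approx -2.7118 \cdot 10^{-5}$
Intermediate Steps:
$t{\left(S,I \right)} = S + 71 I$
$O = -36876$ ($O = - 14 \left(7 + 71 \cdot 37\right) = - 14 \left(7 + 2627\right) = \left(-14\right) 2634 = -36876$)
$\frac{1}{O} = \frac{1}{-36876} = - \frac{1}{36876}$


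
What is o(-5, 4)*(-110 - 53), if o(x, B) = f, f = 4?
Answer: -652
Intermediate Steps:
o(x, B) = 4
o(-5, 4)*(-110 - 53) = 4*(-110 - 53) = 4*(-163) = -652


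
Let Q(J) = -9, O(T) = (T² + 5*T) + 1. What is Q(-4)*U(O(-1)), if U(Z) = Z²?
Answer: -81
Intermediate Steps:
O(T) = 1 + T² + 5*T
Q(-4)*U(O(-1)) = -9*(1 + (-1)² + 5*(-1))² = -9*(1 + 1 - 5)² = -9*(-3)² = -9*9 = -81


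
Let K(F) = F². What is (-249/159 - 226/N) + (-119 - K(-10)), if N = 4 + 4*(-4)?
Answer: -64151/318 ≈ -201.73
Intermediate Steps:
N = -12 (N = 4 - 16 = -12)
(-249/159 - 226/N) + (-119 - K(-10)) = (-249/159 - 226/(-12)) + (-119 - 1*(-10)²) = (-249*1/159 - 226*(-1/12)) + (-119 - 1*100) = (-83/53 + 113/6) + (-119 - 100) = 5491/318 - 219 = -64151/318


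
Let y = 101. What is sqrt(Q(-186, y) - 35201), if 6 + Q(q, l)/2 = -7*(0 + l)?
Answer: I*sqrt(36627) ≈ 191.38*I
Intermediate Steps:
Q(q, l) = -12 - 14*l (Q(q, l) = -12 + 2*(-7*(0 + l)) = -12 + 2*(-7*l) = -12 - 14*l)
sqrt(Q(-186, y) - 35201) = sqrt((-12 - 14*101) - 35201) = sqrt((-12 - 1414) - 35201) = sqrt(-1426 - 35201) = sqrt(-36627) = I*sqrt(36627)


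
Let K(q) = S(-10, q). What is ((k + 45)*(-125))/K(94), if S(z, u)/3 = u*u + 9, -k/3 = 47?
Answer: 800/1769 ≈ 0.45223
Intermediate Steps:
k = -141 (k = -3*47 = -141)
S(z, u) = 27 + 3*u² (S(z, u) = 3*(u*u + 9) = 3*(u² + 9) = 3*(9 + u²) = 27 + 3*u²)
K(q) = 27 + 3*q²
((k + 45)*(-125))/K(94) = ((-141 + 45)*(-125))/(27 + 3*94²) = (-96*(-125))/(27 + 3*8836) = 12000/(27 + 26508) = 12000/26535 = 12000*(1/26535) = 800/1769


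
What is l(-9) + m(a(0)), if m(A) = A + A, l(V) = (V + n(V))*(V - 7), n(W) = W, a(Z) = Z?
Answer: 288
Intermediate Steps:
l(V) = 2*V*(-7 + V) (l(V) = (V + V)*(V - 7) = (2*V)*(-7 + V) = 2*V*(-7 + V))
m(A) = 2*A
l(-9) + m(a(0)) = 2*(-9)*(-7 - 9) + 2*0 = 2*(-9)*(-16) + 0 = 288 + 0 = 288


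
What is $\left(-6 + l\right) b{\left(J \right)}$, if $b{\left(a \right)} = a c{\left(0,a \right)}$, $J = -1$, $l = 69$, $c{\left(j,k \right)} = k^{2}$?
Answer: $-63$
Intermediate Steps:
$b{\left(a \right)} = a^{3}$ ($b{\left(a \right)} = a a^{2} = a^{3}$)
$\left(-6 + l\right) b{\left(J \right)} = \left(-6 + 69\right) \left(-1\right)^{3} = 63 \left(-1\right) = -63$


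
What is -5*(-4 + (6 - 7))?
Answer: 25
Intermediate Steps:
-5*(-4 + (6 - 7)) = -5*(-4 - 1) = -5*(-5) = 25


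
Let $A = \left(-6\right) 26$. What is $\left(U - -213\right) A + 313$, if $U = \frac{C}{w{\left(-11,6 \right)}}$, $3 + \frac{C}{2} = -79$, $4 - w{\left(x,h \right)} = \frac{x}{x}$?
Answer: $-24387$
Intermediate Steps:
$w{\left(x,h \right)} = 3$ ($w{\left(x,h \right)} = 4 - \frac{x}{x} = 4 - 1 = 3$)
$C = -164$ ($C = -6 + 2 \left(-79\right) = -6 - 158 = -164$)
$A = -156$
$U = - \frac{164}{3} \approx -54.667$
$\left(U - -213\right) A + 313 = \left(- \frac{164}{3} - -213\right) \left(-156\right) + 313 = \left(- \frac{164}{3} + 213\right) \left(-156\right) + 313 = \frac{475}{3} \left(-156\right) + 313 = -24700 + 313 = -24387$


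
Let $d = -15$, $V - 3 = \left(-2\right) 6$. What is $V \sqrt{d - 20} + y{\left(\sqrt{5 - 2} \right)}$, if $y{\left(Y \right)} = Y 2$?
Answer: $2 \sqrt{3} - 9 i \sqrt{35} \approx 3.4641 - 53.245 i$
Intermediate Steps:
$V = -9$ ($V = 3 - 12 = -9$)
$y{\left(Y \right)} = 2 Y$
$V \sqrt{d - 20} + y{\left(\sqrt{5 - 2} \right)} = - 9 \sqrt{-15 - 20} + 2 \sqrt{5 - 2} = - 9 \sqrt{-35} + 2 \sqrt{3} = - 9 i \sqrt{35} + 2 \sqrt{3} = 2 \sqrt{3} - 9 i \sqrt{35}$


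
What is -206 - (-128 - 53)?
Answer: -25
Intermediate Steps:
-206 - (-128 - 53) = -206 - 1*(-181) = -206 + 181 = -25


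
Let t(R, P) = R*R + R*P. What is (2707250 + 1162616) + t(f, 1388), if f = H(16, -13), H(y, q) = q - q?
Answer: 3869866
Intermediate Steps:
H(y, q) = 0
f = 0
t(R, P) = R² + P*R
(2707250 + 1162616) + t(f, 1388) = (2707250 + 1162616) + 0*(1388 + 0) = 3869866 + 0*1388 = 3869866 + 0 = 3869866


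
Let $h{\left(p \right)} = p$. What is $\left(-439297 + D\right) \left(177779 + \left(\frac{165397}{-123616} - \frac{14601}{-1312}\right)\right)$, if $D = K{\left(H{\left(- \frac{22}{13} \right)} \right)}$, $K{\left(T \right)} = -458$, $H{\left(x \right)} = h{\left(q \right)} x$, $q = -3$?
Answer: $- \frac{198127021087738275}{2534128} \approx -7.8184 \cdot 10^{10}$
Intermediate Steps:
$H{\left(x \right)} = - 3 x$
$D = -458$
$\left(-439297 + D\right) \left(177779 + \left(\frac{165397}{-123616} - \frac{14601}{-1312}\right)\right) = \left(-439297 - 458\right) \left(177779 + \left(\frac{165397}{-123616} - \frac{14601}{-1312}\right)\right) = - 439755 \left(177779 + \left(165397 \left(- \frac{1}{123616}\right) - - \frac{14601}{1312}\right)\right) = - 439755 \left(177779 + \left(- \frac{165397}{123616} + \frac{14601}{1312}\right)\right) = - 439755 \left(177779 + \frac{24811193}{2534128}\right) = \left(-439755\right) \frac{450539552905}{2534128} = - \frac{198127021087738275}{2534128}$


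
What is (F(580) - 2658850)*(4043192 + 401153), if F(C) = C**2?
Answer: -10321769045250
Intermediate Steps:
(F(580) - 2658850)*(4043192 + 401153) = (580**2 - 2658850)*(4043192 + 401153) = (336400 - 2658850)*4444345 = -2322450*4444345 = -10321769045250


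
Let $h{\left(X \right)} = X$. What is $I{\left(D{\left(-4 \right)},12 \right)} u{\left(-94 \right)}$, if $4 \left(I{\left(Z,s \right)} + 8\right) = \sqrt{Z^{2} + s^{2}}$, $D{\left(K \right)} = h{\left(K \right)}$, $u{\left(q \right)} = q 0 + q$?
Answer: $752 - 94 \sqrt{10} \approx 454.75$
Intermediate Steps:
$u{\left(q \right)} = q$ ($u{\left(q \right)} = 0 + q = q$)
$D{\left(K \right)} = K$
$I{\left(Z,s \right)} = -8 + \frac{\sqrt{Z^{2} + s^{2}}}{4}$
$I{\left(D{\left(-4 \right)},12 \right)} u{\left(-94 \right)} = \left(-8 + \frac{\sqrt{\left(-4\right)^{2} + 12^{2}}}{4}\right) \left(-94\right) = \left(-8 + \frac{\sqrt{16 + 144}}{4}\right) \left(-94\right) = \left(-8 + \frac{\sqrt{160}}{4}\right) \left(-94\right) = \left(-8 + \frac{4 \sqrt{10}}{4}\right) \left(-94\right) = \left(-8 + \sqrt{10}\right) \left(-94\right) = 752 - 94 \sqrt{10}$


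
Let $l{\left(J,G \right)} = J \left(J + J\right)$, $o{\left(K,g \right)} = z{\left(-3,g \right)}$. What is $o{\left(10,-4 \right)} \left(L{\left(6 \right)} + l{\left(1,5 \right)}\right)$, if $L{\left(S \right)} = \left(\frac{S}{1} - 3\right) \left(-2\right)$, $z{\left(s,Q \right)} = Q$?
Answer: $16$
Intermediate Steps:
$o{\left(K,g \right)} = g$
$l{\left(J,G \right)} = 2 J^{2}$ ($l{\left(J,G \right)} = J 2 J = 2 J^{2}$)
$L{\left(S \right)} = 6 - 2 S$ ($L{\left(S \right)} = \left(S 1 - 3\right) \left(-2\right) = \left(S - 3\right) \left(-2\right) = \left(-3 + S\right) \left(-2\right) = 6 - 2 S$)
$o{\left(10,-4 \right)} \left(L{\left(6 \right)} + l{\left(1,5 \right)}\right) = - 4 \left(\left(6 - 12\right) + 2 \cdot 1^{2}\right) = - 4 \left(\left(6 - 12\right) + 2 \cdot 1\right) = - 4 \left(-6 + 2\right) = \left(-4\right) \left(-4\right) = 16$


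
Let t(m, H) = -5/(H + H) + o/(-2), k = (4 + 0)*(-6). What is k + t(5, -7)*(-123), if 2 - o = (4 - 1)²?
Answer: -3489/7 ≈ -498.43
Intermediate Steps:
o = -7 (o = 2 - (4 - 1)² = 2 - 1*3² = 2 - 1*9 = 2 - 9 = -7)
k = -24 (k = 4*(-6) = -24)
t(m, H) = 7/2 - 5/(2*H) (t(m, H) = -5/(H + H) - 7/(-2) = -5*1/(2*H) - 7*(-½) = -5/(2*H) + 7/2 = 7/2 - 5/(2*H))
k + t(5, -7)*(-123) = -24 + ((½)*(-5 + 7*(-7))/(-7))*(-123) = -24 + ((½)*(-⅐)*(-5 - 49))*(-123) = -24 + ((½)*(-⅐)*(-54))*(-123) = -24 + (27/7)*(-123) = -24 - 3321/7 = -3489/7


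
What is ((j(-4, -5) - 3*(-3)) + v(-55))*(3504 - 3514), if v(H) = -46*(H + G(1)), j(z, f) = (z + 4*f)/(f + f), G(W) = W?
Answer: -24954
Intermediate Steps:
j(z, f) = (z + 4*f)/(2*f) (j(z, f) = (z + 4*f)/((2*f)) = (z + 4*f)*(1/(2*f)) = (z + 4*f)/(2*f))
v(H) = -46 - 46*H (v(H) = -46*(H + 1) = -46*(1 + H) = -46 - 46*H)
((j(-4, -5) - 3*(-3)) + v(-55))*(3504 - 3514) = (((2 + (½)*(-4)/(-5)) - 3*(-3)) + (-46 - 46*(-55)))*(3504 - 3514) = (((2 + (½)*(-4)*(-⅕)) + 9) + (-46 + 2530))*(-10) = (((2 + ⅖) + 9) + 2484)*(-10) = ((12/5 + 9) + 2484)*(-10) = (57/5 + 2484)*(-10) = (12477/5)*(-10) = -24954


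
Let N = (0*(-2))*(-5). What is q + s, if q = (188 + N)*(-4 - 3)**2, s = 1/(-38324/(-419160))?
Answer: 88364962/9581 ≈ 9222.9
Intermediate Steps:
N = 0 (N = 0*(-5) = 0)
s = 104790/9581 (s = 1/(-38324*(-1/419160)) = 1/(9581/104790) = 104790/9581 ≈ 10.937)
q = 9212 (q = (188 + 0)*(-4 - 3)**2 = 188*(-7)**2 = 188*49 = 9212)
q + s = 9212 + 104790/9581 = 88364962/9581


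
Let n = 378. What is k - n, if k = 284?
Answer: -94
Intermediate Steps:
k - n = 284 - 1*378 = 284 - 378 = -94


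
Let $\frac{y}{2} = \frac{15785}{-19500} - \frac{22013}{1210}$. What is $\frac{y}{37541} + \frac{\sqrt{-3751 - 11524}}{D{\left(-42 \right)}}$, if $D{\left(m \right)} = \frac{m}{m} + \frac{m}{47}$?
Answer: $- \frac{8967067}{8857798950} + 47 i \sqrt{611} \approx -0.0010123 + 1161.8 i$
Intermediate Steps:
$D{\left(m \right)} = 1 + \frac{m}{47}$ ($D{\left(m \right)} = 1 + m \frac{1}{47} = 1 + \frac{m}{47}$)
$y = - \frac{8967067}{235950}$ ($y = 2 \left(\frac{15785}{-19500} - \frac{22013}{1210}\right) = 2 \left(15785 \left(- \frac{1}{19500}\right) - \frac{22013}{1210}\right) = 2 \left(- \frac{3157}{3900} - \frac{22013}{1210}\right) = 2 \left(- \frac{8967067}{471900}\right) = - \frac{8967067}{235950} \approx -38.004$)
$\frac{y}{37541} + \frac{\sqrt{-3751 - 11524}}{D{\left(-42 \right)}} = - \frac{8967067}{235950 \cdot 37541} + \frac{\sqrt{-3751 - 11524}}{1 + \frac{1}{47} \left(-42\right)} = \left(- \frac{8967067}{235950}\right) \frac{1}{37541} + \frac{\sqrt{-15275}}{1 - \frac{42}{47}} = - \frac{8967067}{8857798950} + \frac{5 i \sqrt{611}}{\frac{5}{47}} = - \frac{8967067}{8857798950} + 5 i \sqrt{611} \cdot \frac{47}{5} = - \frac{8967067}{8857798950} + 47 i \sqrt{611}$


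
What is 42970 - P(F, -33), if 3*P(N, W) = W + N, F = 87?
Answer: 42952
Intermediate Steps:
P(N, W) = N/3 + W/3 (P(N, W) = (W + N)/3 = (N + W)/3 = N/3 + W/3)
42970 - P(F, -33) = 42970 - ((⅓)*87 + (⅓)*(-33)) = 42970 - (29 - 11) = 42970 - 1*18 = 42970 - 18 = 42952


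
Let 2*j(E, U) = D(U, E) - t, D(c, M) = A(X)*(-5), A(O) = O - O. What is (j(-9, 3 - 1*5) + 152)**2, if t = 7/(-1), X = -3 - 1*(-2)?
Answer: 96721/4 ≈ 24180.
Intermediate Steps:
X = -1 (X = -3 + 2 = -1)
A(O) = 0
D(c, M) = 0 (D(c, M) = 0*(-5) = 0)
t = -7 (t = 7*(-1) = -7)
j(E, U) = 7/2 (j(E, U) = (0 - 1*(-7))/2 = (0 + 7)/2 = (1/2)*7 = 7/2)
(j(-9, 3 - 1*5) + 152)**2 = (7/2 + 152)**2 = (311/2)**2 = 96721/4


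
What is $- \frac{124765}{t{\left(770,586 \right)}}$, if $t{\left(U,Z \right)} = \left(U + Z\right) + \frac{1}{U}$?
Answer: $- \frac{96069050}{1044121} \approx -92.01$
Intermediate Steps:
$t{\left(U,Z \right)} = U + Z + \frac{1}{U}$
$- \frac{124765}{t{\left(770,586 \right)}} = - \frac{124765}{770 + 586 + \frac{1}{770}} = - \frac{124765}{\frac{1044121}{770}} = \left(-124765\right) \frac{770}{1044121} = - \frac{96069050}{1044121}$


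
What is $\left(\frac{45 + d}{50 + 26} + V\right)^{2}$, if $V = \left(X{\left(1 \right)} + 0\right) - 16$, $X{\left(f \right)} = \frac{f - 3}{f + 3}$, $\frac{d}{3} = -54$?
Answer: $\frac{1879641}{5776} \approx 325.42$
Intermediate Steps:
$d = -162$ ($d = 3 \left(-54\right) = -162$)
$X{\left(f \right)} = \frac{-3 + f}{3 + f}$
$V = - \frac{33}{2}$ ($V = \left(\frac{-3 + 1}{3 + 1} + 0\right) - 16 = \left(\frac{1}{4} \left(-2\right) + 0\right) - 16 = \left(- \frac{1}{2} + 0\right) - 16 = - \frac{1}{2} - 16 = - \frac{33}{2} \approx -16.5$)
$\left(\frac{45 + d}{50 + 26} + V\right)^{2} = \left(\frac{45 - 162}{50 + 26} - \frac{33}{2}\right)^{2} = \left(- \frac{117}{76} - \frac{33}{2}\right)^{2} = \left(- \frac{1371}{76}\right)^{2} = \frac{1879641}{5776}$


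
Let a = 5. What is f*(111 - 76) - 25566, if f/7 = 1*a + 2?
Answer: -23851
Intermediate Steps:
f = 49 (f = 7*(1*5 + 2) = 7*(5 + 2) = 7*7 = 49)
f*(111 - 76) - 25566 = 49*(111 - 76) - 25566 = 49*35 - 25566 = 1715 - 25566 = -23851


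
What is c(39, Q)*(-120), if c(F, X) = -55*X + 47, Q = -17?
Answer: -117840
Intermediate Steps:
c(F, X) = 47 - 55*X
c(39, Q)*(-120) = (47 - 55*(-17))*(-120) = (47 + 935)*(-120) = 982*(-120) = -117840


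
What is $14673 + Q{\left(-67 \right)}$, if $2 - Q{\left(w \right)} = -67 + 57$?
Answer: $14685$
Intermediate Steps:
$Q{\left(w \right)} = 12$ ($Q{\left(w \right)} = 2 - \left(-67 + 57\right) = 2 - -10 = 2 + 10 = 12$)
$14673 + Q{\left(-67 \right)} = 14673 + 12 = 14685$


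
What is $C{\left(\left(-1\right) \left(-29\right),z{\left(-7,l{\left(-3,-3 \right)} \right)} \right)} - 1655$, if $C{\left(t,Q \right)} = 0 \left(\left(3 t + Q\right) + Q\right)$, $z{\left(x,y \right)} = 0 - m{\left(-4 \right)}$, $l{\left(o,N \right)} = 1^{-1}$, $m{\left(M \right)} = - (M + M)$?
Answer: $-1655$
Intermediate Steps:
$m{\left(M \right)} = - 2 M$
$l{\left(o,N \right)} = 1$
$z{\left(x,y \right)} = -8$ ($z{\left(x,y \right)} = 0 - \left(-2\right) \left(-4\right) = 0 - 8 = -8$)
$C{\left(t,Q \right)} = 0$ ($C{\left(t,Q \right)} = 0 \left(\left(Q + 3 t\right) + Q\right) = 0 \left(2 Q + 3 t\right) = 0$)
$C{\left(\left(-1\right) \left(-29\right),z{\left(-7,l{\left(-3,-3 \right)} \right)} \right)} - 1655 = 0 - 1655 = -1655$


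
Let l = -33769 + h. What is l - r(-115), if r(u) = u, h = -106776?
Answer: -140430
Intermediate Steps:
l = -140545 (l = -33769 - 106776 = -140545)
l - r(-115) = -140545 - 1*(-115) = -140545 + 115 = -140430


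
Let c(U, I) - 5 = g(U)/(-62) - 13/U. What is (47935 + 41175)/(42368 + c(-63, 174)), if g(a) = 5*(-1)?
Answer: 348063660/165510059 ≈ 2.1030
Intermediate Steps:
g(a) = -5
c(U, I) = 315/62 - 13/U (c(U, I) = 5 + (-5/(-62) - 13/U) = 5 + (-5*(-1/62) - 13/U) = 5 + (5/62 - 13/U) = 315/62 - 13/U)
(47935 + 41175)/(42368 + c(-63, 174)) = (47935 + 41175)/(42368 + (315/62 - 13/(-63))) = 89110/(42368 + (315/62 - 13*(-1/63))) = 89110/(42368 + (315/62 + 13/63)) = 89110/(42368 + 20651/3906) = 89110/(165510059/3906) = 89110*(3906/165510059) = 348063660/165510059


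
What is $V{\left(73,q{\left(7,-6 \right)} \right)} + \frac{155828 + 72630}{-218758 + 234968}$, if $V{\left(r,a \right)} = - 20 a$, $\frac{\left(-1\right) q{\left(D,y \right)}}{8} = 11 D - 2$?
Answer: $\frac{97374229}{8105} \approx 12014.0$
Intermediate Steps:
$q{\left(D,y \right)} = 16 - 88 D$ ($q{\left(D,y \right)} = - 8 \left(11 D - 2\right) = - 8 \left(-2 + 11 D\right) = 16 - 88 D$)
$V{\left(73,q{\left(7,-6 \right)} \right)} + \frac{155828 + 72630}{-218758 + 234968} = - 20 \left(16 - 616\right) + \frac{155828 + 72630}{-218758 + 234968} = - 20 \left(16 - 616\right) + \frac{228458}{16210} = \left(-20\right) \left(-600\right) + 228458 \cdot \frac{1}{16210} = 12000 + \frac{114229}{8105} = \frac{97374229}{8105}$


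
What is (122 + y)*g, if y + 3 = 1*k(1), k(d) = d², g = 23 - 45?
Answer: -2640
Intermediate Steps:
g = -22
y = -2 (y = -3 + 1*1² = -3 + 1*1 = -3 + 1 = -2)
(122 + y)*g = (122 - 2)*(-22) = 120*(-22) = -2640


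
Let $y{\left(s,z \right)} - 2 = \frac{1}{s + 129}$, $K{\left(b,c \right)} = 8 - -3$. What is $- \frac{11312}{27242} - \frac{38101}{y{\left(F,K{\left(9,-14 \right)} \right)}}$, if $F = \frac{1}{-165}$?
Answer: $- \frac{11046078375612}{582066193} \approx -18977.0$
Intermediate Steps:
$K{\left(b,c \right)} = 11$ ($K{\left(b,c \right)} = 8 + 3 = 11$)
$F = - \frac{1}{165} \approx -0.0060606$
$y{\left(s,z \right)} = 2 + \frac{1}{129 + s}$ ($y{\left(s,z \right)} = 2 + \frac{1}{s + 129} = 2 + \frac{1}{129 + s}$)
$- \frac{11312}{27242} - \frac{38101}{y{\left(F,K{\left(9,-14 \right)} \right)}} = - \frac{11312}{27242} - \frac{38101}{\frac{1}{129 - \frac{1}{165}} \left(259 + 2 \left(- \frac{1}{165}\right)\right)} = \left(-11312\right) \frac{1}{27242} - \frac{38101}{\frac{1}{\frac{21284}{165}} \left(259 - \frac{2}{165}\right)} = - \frac{5656}{13621} - \frac{38101}{\frac{165}{21284} \cdot \frac{42733}{165}} = - \frac{5656}{13621} - \frac{38101}{\frac{42733}{21284}} = - \frac{5656}{13621} - \frac{810941684}{42733} = - \frac{11046078375612}{582066193}$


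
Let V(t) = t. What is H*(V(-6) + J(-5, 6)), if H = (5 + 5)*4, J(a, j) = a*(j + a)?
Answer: -440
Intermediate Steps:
J(a, j) = a*(a + j)
H = 40 (H = 10*4 = 40)
H*(V(-6) + J(-5, 6)) = 40*(-6 - 5*(-5 + 6)) = 40*(-6 - 5*1) = 40*(-6 - 5) = 40*(-11) = -440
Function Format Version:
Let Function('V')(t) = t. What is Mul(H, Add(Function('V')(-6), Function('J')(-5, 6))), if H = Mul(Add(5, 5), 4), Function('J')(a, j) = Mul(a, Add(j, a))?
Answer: -440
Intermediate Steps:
Function('J')(a, j) = Mul(a, Add(a, j))
H = 40 (H = Mul(10, 4) = 40)
Mul(H, Add(Function('V')(-6), Function('J')(-5, 6))) = Mul(40, Add(-6, Mul(-5, Add(-5, 6)))) = Mul(40, Add(-6, Mul(-5, 1))) = Mul(40, Add(-6, -5)) = Mul(40, -11) = -440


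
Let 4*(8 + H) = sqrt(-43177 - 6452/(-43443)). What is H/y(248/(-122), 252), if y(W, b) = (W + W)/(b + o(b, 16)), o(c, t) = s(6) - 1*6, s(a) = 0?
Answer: 15006/31 - 2501*I*sqrt(9054158166093)/2394192 ≈ 484.06 - 3143.3*I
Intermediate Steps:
o(c, t) = -6 (o(c, t) = 0 - 1*6 = 0 - 6 = -6)
H = -8 + I*sqrt(9054158166093)/57924 (H = -8 + sqrt(-43177 - 6452/(-43443))/4 = -8 + sqrt(-43177 - 6452*(-1/43443))/4 = -8 + sqrt(-43177 + 6452/43443)/4 = -8 + sqrt(-1875731959/43443)/4 = -8 + (I*sqrt(9054158166093)/14481)/4 = -8 + I*sqrt(9054158166093)/57924 ≈ -8.0 + 51.948*I)
y(W, b) = 2*W/(-6 + b) (y(W, b) = (W + W)/(b - 6) = (2*W)/(-6 + b) = 2*W/(-6 + b))
H/y(248/(-122), 252) = (-8 + I*sqrt(9054158166093)/57924)/((2*(248/(-122))/(-6 + 252))) = (-8 + I*sqrt(9054158166093)/57924)/((2*(248*(-1/122))/246)) = (-8 + I*sqrt(9054158166093)/57924)/((2*(-124/61)*(1/246))) = (-8 + I*sqrt(9054158166093)/57924)/(-124/7503) = (-8 + I*sqrt(9054158166093)/57924)*(-7503/124) = 15006/31 - 2501*I*sqrt(9054158166093)/2394192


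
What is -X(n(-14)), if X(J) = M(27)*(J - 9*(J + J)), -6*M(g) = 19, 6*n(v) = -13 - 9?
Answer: 3553/18 ≈ 197.39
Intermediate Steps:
n(v) = -11/3 (n(v) = (-13 - 9)/6 = (⅙)*(-22) = -11/3)
M(g) = -19/6 (M(g) = -⅙*19 = -19/6)
X(J) = 323*J/6 (X(J) = -19*(J - 9*(J + J))/6 = -19*(J - 18*J)/6 = -(-323)*J/6 = 323*J/6)
-X(n(-14)) = -323*(-11)/(6*3) = -1*(-3553/18) = 3553/18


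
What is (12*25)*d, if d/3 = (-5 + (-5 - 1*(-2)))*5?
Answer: -36000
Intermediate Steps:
d = -120 (d = 3*((-5 + (-5 - 1*(-2)))*5) = 3*((-5 + (-5 + 2))*5) = 3*((-5 - 3)*5) = 3*(-8*5) = 3*(-40) = -120)
(12*25)*d = (12*25)*(-120) = 300*(-120) = -36000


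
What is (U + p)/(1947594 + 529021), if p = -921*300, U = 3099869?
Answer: 2823569/2476615 ≈ 1.1401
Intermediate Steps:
p = -276300
(U + p)/(1947594 + 529021) = (3099869 - 276300)/(1947594 + 529021) = 2823569/2476615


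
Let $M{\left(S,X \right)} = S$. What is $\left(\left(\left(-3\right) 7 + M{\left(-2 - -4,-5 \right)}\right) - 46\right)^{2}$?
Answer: $4225$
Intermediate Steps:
$\left(\left(\left(-3\right) 7 + M{\left(-2 - -4,-5 \right)}\right) - 46\right)^{2} = \left(\left(\left(-3\right) 7 - -2\right) - 46\right)^{2} = \left(\left(-21 + \left(-2 + 4\right)\right) - 46\right)^{2} = \left(\left(-21 + 2\right) - 46\right)^{2} = \left(-19 - 46\right)^{2} = \left(-65\right)^{2} = 4225$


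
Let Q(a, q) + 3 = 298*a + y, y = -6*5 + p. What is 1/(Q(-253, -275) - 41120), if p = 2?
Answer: -1/116545 ≈ -8.5804e-6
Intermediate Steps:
y = -28 (y = -6*5 + 2 = -30 + 2 = -28)
Q(a, q) = -31 + 298*a (Q(a, q) = -3 + (298*a - 28) = -3 + (-28 + 298*a) = -31 + 298*a)
1/(Q(-253, -275) - 41120) = 1/((-31 + 298*(-253)) - 41120) = 1/((-31 - 75394) - 41120) = 1/(-75425 - 41120) = 1/(-116545) = -1/116545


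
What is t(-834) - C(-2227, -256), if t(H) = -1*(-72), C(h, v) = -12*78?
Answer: 1008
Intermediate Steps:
C(h, v) = -936
t(H) = 72
t(-834) - C(-2227, -256) = 72 - 1*(-936) = 72 + 936 = 1008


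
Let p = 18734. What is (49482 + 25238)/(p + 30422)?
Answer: 18680/12289 ≈ 1.5201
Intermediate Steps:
(49482 + 25238)/(p + 30422) = (49482 + 25238)/(18734 + 30422) = 74720/49156 = 74720*(1/49156) = 18680/12289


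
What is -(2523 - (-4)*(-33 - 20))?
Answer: -2311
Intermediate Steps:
-(2523 - (-4)*(-33 - 20)) = -(2523 - (-4)*(-53)) = -(2523 - 1*212) = -(2523 - 212) = -1*2311 = -2311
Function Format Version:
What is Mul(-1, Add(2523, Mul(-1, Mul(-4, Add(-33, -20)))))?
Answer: -2311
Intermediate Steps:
Mul(-1, Add(2523, Mul(-1, Mul(-4, Add(-33, -20))))) = Mul(-1, Add(2523, Mul(-1, Mul(-4, -53)))) = Mul(-1, Add(2523, Mul(-1, 212))) = Mul(-1, Add(2523, -212)) = Mul(-1, 2311) = -2311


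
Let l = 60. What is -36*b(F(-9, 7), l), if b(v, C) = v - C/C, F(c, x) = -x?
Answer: 288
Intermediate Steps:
b(v, C) = -1 + v (b(v, C) = v - 1*1 = v - 1 = -1 + v)
-36*b(F(-9, 7), l) = -36*(-1 - 1*7) = -36*(-1 - 7) = -36*(-8) = 288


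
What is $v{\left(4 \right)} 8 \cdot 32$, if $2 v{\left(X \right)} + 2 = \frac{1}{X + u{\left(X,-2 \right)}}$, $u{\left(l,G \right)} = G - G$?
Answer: $-224$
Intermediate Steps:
$u{\left(l,G \right)} = 0$
$v{\left(X \right)} = -1 + \frac{1}{2 X}$ ($v{\left(X \right)} = -1 + \frac{1}{2 \left(X + 0\right)} = -1 + \frac{1}{2 X}$)
$v{\left(4 \right)} 8 \cdot 32 = \frac{\frac{1}{2} - 4}{4} \cdot 8 \cdot 32 = \frac{1}{4} \left(- \frac{7}{2}\right) 8 \cdot 32 = \left(- \frac{7}{8}\right) 8 \cdot 32 = \left(-7\right) 32 = -224$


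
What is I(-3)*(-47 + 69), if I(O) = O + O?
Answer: -132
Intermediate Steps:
I(O) = 2*O
I(-3)*(-47 + 69) = (2*(-3))*(-47 + 69) = -6*22 = -132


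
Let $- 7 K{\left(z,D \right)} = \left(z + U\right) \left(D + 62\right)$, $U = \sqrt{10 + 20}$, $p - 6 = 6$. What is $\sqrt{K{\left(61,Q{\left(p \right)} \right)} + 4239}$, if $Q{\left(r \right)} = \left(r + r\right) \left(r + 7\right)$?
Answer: $\sqrt{-275 - 74 \sqrt{30}} \approx 26.083 i$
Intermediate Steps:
$p = 12$ ($p = 6 + 6 = 12$)
$U = \sqrt{30} \approx 5.4772$
$Q{\left(r \right)} = 2 r \left(7 + r\right)$
$K{\left(z,D \right)} = - \frac{\left(62 + D\right) \left(z + \sqrt{30}\right)}{7}$ ($K{\left(z,D \right)} = - \frac{\left(z + \sqrt{30}\right) \left(D + 62\right)}{7} = - \frac{\left(z + \sqrt{30}\right) \left(62 + D\right)}{7} = - \frac{\left(62 + D\right) \left(z + \sqrt{30}\right)}{7}$)
$\sqrt{K{\left(61,Q{\left(p \right)} \right)} + 4239} = \sqrt{\left(\left(- \frac{62}{7}\right) 61 - \frac{62 \sqrt{30}}{7} - \frac{1}{7} \cdot 2 \cdot 12 \left(7 + 12\right) 61 - \frac{2 \cdot 12 \left(7 + 12\right) \sqrt{30}}{7}\right) + 4239} = \sqrt{\left(- \frac{3782}{7} - \frac{62 \sqrt{30}}{7} - \frac{1}{7} \cdot 2 \cdot 12 \cdot 19 \cdot 61 - \frac{2 \cdot 12 \cdot 19 \sqrt{30}}{7}\right) + 4239} = \sqrt{\left(- \frac{3782}{7} - \frac{62 \sqrt{30}}{7} - \frac{456}{7} \cdot 61 - \frac{456 \sqrt{30}}{7}\right) + 4239} = \sqrt{\left(- \frac{3782}{7} - \frac{62 \sqrt{30}}{7} - \frac{27816}{7} - \frac{456 \sqrt{30}}{7}\right) + 4239} = \sqrt{\left(-4514 - 74 \sqrt{30}\right) + 4239} = \sqrt{-275 - 74 \sqrt{30}}$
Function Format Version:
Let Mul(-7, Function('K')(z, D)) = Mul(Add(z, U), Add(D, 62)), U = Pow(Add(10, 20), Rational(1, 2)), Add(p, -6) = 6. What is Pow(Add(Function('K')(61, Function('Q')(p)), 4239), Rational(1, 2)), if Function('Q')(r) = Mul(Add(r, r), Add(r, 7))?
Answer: Pow(Add(-275, Mul(-74, Pow(30, Rational(1, 2)))), Rational(1, 2)) ≈ Mul(26.083, I)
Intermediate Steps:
p = 12 (p = Add(6, 6) = 12)
U = Pow(30, Rational(1, 2)) ≈ 5.4772
Function('Q')(r) = Mul(2, r, Add(7, r)) (Function('Q')(r) = Mul(Mul(2, r), Add(7, r)) = Mul(2, r, Add(7, r)))
Function('K')(z, D) = Mul(Rational(-1, 7), Add(62, D), Add(z, Pow(30, Rational(1, 2)))) (Function('K')(z, D) = Mul(Rational(-1, 7), Mul(Add(z, Pow(30, Rational(1, 2))), Add(D, 62))) = Mul(Rational(-1, 7), Mul(Add(z, Pow(30, Rational(1, 2))), Add(62, D))) = Mul(Rational(-1, 7), Mul(Add(62, D), Add(z, Pow(30, Rational(1, 2))))) = Mul(Rational(-1, 7), Add(62, D), Add(z, Pow(30, Rational(1, 2)))))
Pow(Add(Function('K')(61, Function('Q')(p)), 4239), Rational(1, 2)) = Pow(Add(Add(Mul(Rational(-62, 7), 61), Mul(Rational(-62, 7), Pow(30, Rational(1, 2))), Mul(Rational(-1, 7), Mul(2, 12, Add(7, 12)), 61), Mul(Rational(-1, 7), Mul(2, 12, Add(7, 12)), Pow(30, Rational(1, 2)))), 4239), Rational(1, 2)) = Pow(Add(Add(Rational(-3782, 7), Mul(Rational(-62, 7), Pow(30, Rational(1, 2))), Mul(Rational(-1, 7), Mul(2, 12, 19), 61), Mul(Rational(-1, 7), Mul(2, 12, 19), Pow(30, Rational(1, 2)))), 4239), Rational(1, 2)) = Pow(Add(Add(Rational(-3782, 7), Mul(Rational(-62, 7), Pow(30, Rational(1, 2))), Mul(Rational(-1, 7), 456, 61), Mul(Rational(-1, 7), 456, Pow(30, Rational(1, 2)))), 4239), Rational(1, 2)) = Pow(Add(Add(Rational(-3782, 7), Mul(Rational(-62, 7), Pow(30, Rational(1, 2))), Rational(-27816, 7), Mul(Rational(-456, 7), Pow(30, Rational(1, 2)))), 4239), Rational(1, 2)) = Pow(Add(Add(-4514, Mul(-74, Pow(30, Rational(1, 2)))), 4239), Rational(1, 2)) = Pow(Add(-275, Mul(-74, Pow(30, Rational(1, 2)))), Rational(1, 2))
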